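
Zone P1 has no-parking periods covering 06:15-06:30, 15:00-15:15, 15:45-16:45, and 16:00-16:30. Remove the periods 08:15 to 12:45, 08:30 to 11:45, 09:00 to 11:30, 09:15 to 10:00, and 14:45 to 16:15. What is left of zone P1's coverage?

Merge the first list: 06:15–06:30, 15:00–15:15, 15:45–16:45.
Merge the second list: 08:15–12:45, 14:45–16:15.
06:15–06:30: no B overlap → unchanged.
15:00–15:15: fully covered by B → removed.
15:45–16:45 minus B → 16:15–16:45.

06:15–06:30, 16:15–16:45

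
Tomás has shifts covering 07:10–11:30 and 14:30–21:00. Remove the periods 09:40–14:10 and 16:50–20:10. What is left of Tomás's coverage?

07:10–09:40, 14:30–16:50, 20:10–21:00

07:10–11:30 with B removed leaves 07:10–09:40.
14:30–21:00 with B removed leaves 14:30–16:50, 20:10–21:00.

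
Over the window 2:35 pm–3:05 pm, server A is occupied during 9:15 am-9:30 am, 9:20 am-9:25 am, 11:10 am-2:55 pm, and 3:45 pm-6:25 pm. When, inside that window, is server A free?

The merged coverage is 9:15 am–9:30 am, 11:10 am–2:55 pm, 3:45 pm–6:25 pm.
Gaps within 2:35 pm–3:05 pm: 2:55 pm–3:05 pm.

2:55 pm–3:05 pm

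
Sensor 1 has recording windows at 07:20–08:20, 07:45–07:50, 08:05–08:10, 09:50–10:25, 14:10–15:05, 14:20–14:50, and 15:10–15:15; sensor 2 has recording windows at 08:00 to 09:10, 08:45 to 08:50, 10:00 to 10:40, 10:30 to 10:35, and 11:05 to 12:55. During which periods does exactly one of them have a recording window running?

A, merged: 07:20-08:20, 09:50-10:25, 14:10-15:05, 15:10-15:15.
B, merged: 08:00-09:10, 10:00-10:40, 11:05-12:55.
Only in the first: 07:20-08:00, 09:50-10:00, 14:10-15:05, 15:10-15:15.
Only in the second: 08:20-09:10, 10:25-10:40, 11:05-12:55.
Together these are the periods covered by exactly one.

07:20-08:00, 08:20-09:10, 09:50-10:00, 10:25-10:40, 11:05-12:55, 14:10-15:05, 15:10-15:15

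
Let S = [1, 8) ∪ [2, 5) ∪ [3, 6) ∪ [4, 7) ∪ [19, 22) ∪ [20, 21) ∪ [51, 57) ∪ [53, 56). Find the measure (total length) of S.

Merged: [1, 8), [19, 22), [51, 57).
Lengths: 7 + 3 + 6 = 16.

16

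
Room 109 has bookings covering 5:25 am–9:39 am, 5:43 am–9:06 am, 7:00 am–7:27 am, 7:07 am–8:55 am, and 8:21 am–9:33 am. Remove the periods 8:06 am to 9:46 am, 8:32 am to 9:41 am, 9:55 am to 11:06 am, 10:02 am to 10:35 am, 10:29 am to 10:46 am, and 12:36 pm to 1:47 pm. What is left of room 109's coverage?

5:25 am-8:06 am

A, merged: 5:25 am-9:39 am.
B, merged: 8:06 am-9:46 am, 9:55 am-11:06 am, 12:36 pm-1:47 pm.
5:25 am-9:39 am with B removed leaves 5:25 am-8:06 am.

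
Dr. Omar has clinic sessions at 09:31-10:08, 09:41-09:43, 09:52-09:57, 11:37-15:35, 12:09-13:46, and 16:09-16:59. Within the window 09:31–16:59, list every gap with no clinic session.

10:08-11:37, 15:35-16:09

After merging, the occupied span is 09:31-10:08, 11:37-15:35, 16:09-16:59.
Complement within 09:31-16:59: 10:08-11:37, 15:35-16:09.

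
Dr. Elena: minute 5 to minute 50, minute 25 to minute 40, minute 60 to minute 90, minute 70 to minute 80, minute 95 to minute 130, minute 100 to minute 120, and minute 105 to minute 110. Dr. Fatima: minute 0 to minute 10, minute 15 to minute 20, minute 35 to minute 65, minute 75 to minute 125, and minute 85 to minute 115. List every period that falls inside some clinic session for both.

minute 5 to minute 10, minute 15 to minute 20, minute 35 to minute 50, minute 60 to minute 65, minute 75 to minute 90, minute 95 to minute 125

Merge the first list: minute 5 to minute 50, minute 60 to minute 90, minute 95 to minute 130.
Merge the second list: minute 0 to minute 10, minute 15 to minute 20, minute 35 to minute 65, minute 75 to minute 125.
minute 5 to minute 50 ∩ B → minute 5 to minute 10, minute 15 to minute 20, minute 35 to minute 50.
minute 60 to minute 90 ∩ B → minute 60 to minute 65, minute 75 to minute 90.
minute 95 to minute 130 ∩ B → minute 95 to minute 125.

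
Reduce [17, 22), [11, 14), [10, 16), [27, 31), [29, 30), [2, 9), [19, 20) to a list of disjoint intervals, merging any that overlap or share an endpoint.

[2, 9) ∪ [10, 16) ∪ [17, 22) ∪ [27, 31)

Sort by start: [2, 9), [10, 16), [11, 14), [17, 22), [19, 20), [27, 31), [29, 30).
[10, 16) is disjoint → start new block.
[11, 14) overlaps/touches [10, 16) → extend to [10, 16).
[17, 22) is disjoint → start new block.
[19, 20) overlaps/touches [17, 22) → extend to [17, 22).
[27, 31) is disjoint → start new block.
[29, 30) overlaps/touches [27, 31) → extend to [27, 31).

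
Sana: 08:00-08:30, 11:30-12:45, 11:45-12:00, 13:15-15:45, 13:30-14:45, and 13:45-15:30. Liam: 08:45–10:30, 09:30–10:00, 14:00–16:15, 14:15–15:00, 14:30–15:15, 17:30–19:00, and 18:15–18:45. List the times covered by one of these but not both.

First set merges to 08:00-08:30, 11:30-12:45, 13:15-15:45.
Second set merges to 08:45-10:30, 14:00-16:15, 17:30-19:00.
A \ B = 08:00-08:30, 11:30-12:45, 13:15-14:00.
B \ A = 08:45-10:30, 15:45-16:15, 17:30-19:00.
Union of the two gives the symmetric difference.

08:00-08:30, 08:45-10:30, 11:30-12:45, 13:15-14:00, 15:45-16:15, 17:30-19:00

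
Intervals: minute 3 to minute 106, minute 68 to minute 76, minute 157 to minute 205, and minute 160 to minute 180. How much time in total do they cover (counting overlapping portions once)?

151 minutes

Merged: minute 3 to minute 106, minute 157 to minute 205.
Lengths: 103 minutes + 48 minutes = 151 minutes.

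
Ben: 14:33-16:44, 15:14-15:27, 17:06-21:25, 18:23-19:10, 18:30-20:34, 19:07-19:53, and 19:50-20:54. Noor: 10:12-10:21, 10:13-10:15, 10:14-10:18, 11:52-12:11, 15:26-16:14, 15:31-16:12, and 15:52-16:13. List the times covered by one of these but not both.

10:12–10:21, 11:52–12:11, 14:33–15:26, 16:14–16:44, 17:06–21:25

Merge the first list: 14:33–16:44, 17:06–21:25.
Merge the second list: 10:12–10:21, 11:52–12:11, 15:26–16:14.
A \ B = 14:33–15:26, 16:14–16:44, 17:06–21:25.
B \ A = 10:12–10:21, 11:52–12:11.
Union of the two gives the symmetric difference.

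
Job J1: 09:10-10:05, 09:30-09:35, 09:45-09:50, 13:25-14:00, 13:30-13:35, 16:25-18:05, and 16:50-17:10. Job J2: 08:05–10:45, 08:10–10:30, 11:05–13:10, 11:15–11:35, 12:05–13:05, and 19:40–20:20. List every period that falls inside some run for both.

09:10–10:05

A, merged: 09:10–10:05, 13:25–14:00, 16:25–18:05.
B, merged: 08:05–10:45, 11:05–13:10, 19:40–20:20.
09:10–10:05 overlaps B on 09:10–10:05.
13:25–14:00 falls entirely outside B.
16:25–18:05 falls entirely outside B.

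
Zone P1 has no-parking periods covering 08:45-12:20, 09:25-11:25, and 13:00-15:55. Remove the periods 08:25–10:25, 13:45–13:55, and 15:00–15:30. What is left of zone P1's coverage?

10:25–12:20, 13:00–13:45, 13:55–15:00, 15:30–15:55

Merge the first list: 08:45–12:20, 13:00–15:55.
08:45–12:20 \ B = 10:25–12:20.
13:00–15:55 \ B = 13:00–13:45, 13:55–15:00, 15:30–15:55.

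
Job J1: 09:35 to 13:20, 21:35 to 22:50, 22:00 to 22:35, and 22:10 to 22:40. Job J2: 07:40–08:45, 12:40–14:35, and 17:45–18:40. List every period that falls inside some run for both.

First set merges to 09:35–13:20, 21:35–22:50.
09:35–13:20 overlaps B on 12:40–13:20.
21:35–22:50 falls entirely outside B.

12:40–13:20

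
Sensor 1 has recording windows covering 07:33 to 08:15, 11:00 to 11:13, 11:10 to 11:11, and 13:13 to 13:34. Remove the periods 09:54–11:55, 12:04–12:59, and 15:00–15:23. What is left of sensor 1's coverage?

07:33–08:15, 13:13–13:34

A, merged: 07:33–08:15, 11:00–11:13, 13:13–13:34.
07:33–08:15 is untouched.
11:00–11:13 lies entirely inside B → drops out.
13:13–13:34 is untouched.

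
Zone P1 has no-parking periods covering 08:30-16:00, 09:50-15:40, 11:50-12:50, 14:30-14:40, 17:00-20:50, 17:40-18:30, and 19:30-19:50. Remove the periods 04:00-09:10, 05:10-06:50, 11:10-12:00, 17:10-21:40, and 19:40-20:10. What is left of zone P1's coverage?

First set merges to 08:30-16:00, 17:00-20:50.
Second set merges to 04:00-09:10, 11:10-12:00, 17:10-21:40.
08:30-16:00 \ B = 09:10-11:10, 12:00-16:00.
17:00-20:50 \ B = 17:00-17:10.

09:10-11:10, 12:00-16:00, 17:00-17:10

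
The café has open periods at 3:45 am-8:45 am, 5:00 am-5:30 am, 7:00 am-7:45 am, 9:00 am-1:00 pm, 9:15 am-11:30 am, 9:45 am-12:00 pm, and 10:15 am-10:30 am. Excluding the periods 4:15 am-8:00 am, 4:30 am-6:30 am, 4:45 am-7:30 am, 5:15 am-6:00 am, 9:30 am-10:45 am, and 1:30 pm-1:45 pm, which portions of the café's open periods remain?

3:45 am–4:15 am, 8:00 am–8:45 am, 9:00 am–9:30 am, 10:45 am–1:00 pm

A, merged: 3:45 am–8:45 am, 9:00 am–1:00 pm.
B, merged: 4:15 am–8:00 am, 9:30 am–10:45 am, 1:30 pm–1:45 pm.
3:45 am–8:45 am minus B → 3:45 am–4:15 am, 8:00 am–8:45 am.
9:00 am–1:00 pm minus B → 9:00 am–9:30 am, 10:45 am–1:00 pm.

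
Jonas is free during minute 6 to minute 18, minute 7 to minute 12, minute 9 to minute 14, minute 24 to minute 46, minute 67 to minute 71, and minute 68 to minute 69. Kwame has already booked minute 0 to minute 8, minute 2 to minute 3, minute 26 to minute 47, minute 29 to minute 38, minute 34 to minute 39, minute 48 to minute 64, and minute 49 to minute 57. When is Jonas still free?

A, merged: minute 6 to minute 18, minute 24 to minute 46, minute 67 to minute 71.
B, merged: minute 0 to minute 8, minute 26 to minute 47, minute 48 to minute 64.
minute 6 to minute 18 minus B → minute 8 to minute 18.
minute 24 to minute 46 minus B → minute 24 to minute 26.
minute 67 to minute 71: no B overlap → unchanged.

minute 8 to minute 18, minute 24 to minute 26, minute 67 to minute 71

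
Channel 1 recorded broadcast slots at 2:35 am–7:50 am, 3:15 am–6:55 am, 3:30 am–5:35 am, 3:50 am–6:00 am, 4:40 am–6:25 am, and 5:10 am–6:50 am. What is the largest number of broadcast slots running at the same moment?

At 5:10 am, 6 of the intervals are simultaneously active.
No point has more.

6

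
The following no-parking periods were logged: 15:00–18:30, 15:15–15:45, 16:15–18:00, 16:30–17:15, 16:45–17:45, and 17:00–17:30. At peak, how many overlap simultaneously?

Sweep endpoints in order; track running count of active intervals.
Peak of 5 reached at 17:00.

5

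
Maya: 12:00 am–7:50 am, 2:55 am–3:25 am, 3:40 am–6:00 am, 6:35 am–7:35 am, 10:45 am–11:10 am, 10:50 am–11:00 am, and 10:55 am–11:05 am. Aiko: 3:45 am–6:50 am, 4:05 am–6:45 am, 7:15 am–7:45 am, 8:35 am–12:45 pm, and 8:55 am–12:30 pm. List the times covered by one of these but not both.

12:00 am–3:45 am, 6:50 am–7:15 am, 7:45 am–7:50 am, 8:35 am–10:45 am, 11:10 am–12:45 pm

First set merges to 12:00 am–7:50 am, 10:45 am–11:10 am.
Second set merges to 3:45 am–6:50 am, 7:15 am–7:45 am, 8:35 am–12:45 pm.
Only in the first: 12:00 am–3:45 am, 6:50 am–7:15 am, 7:45 am–7:50 am.
Only in the second: 8:35 am–10:45 am, 11:10 am–12:45 pm.
Together these are the periods covered by exactly one.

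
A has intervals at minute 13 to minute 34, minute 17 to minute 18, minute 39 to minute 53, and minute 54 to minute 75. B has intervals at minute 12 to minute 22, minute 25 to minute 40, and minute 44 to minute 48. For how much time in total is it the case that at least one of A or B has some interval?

A, merged: minute 13 to minute 34, minute 39 to minute 53, minute 54 to minute 75.
A ∪ B = minute 12 to minute 53, minute 54 to minute 75.
Total: 41 minutes + 21 minutes = 62 minutes.

62 minutes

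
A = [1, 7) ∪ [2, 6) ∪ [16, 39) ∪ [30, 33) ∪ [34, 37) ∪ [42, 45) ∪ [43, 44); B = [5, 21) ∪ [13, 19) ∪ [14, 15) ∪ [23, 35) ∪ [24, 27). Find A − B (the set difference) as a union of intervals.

First set merges to [1, 7), [16, 39), [42, 45).
Second set merges to [5, 21), [23, 35).
[1, 7) minus B → [1, 5).
[16, 39) minus B → [21, 23), [35, 39).
[42, 45): no B overlap → unchanged.

[1, 5) ∪ [21, 23) ∪ [35, 39) ∪ [42, 45)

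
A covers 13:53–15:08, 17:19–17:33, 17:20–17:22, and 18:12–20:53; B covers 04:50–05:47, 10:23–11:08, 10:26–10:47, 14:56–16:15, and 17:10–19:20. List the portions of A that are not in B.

First set merges to 13:53-15:08, 17:19-17:33, 18:12-20:53.
Second set merges to 04:50-05:47, 10:23-11:08, 14:56-16:15, 17:10-19:20.
13:53-15:08 with B removed leaves 13:53-14:56.
17:19-17:33 lies entirely inside B → drops out.
18:12-20:53 with B removed leaves 19:20-20:53.

13:53-14:56, 19:20-20:53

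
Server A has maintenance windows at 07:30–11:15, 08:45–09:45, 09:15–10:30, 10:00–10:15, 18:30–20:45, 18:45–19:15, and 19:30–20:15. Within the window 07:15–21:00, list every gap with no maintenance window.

The merged coverage is 07:30–11:15, 18:30–20:45.
Complement within 07:15–21:00: 07:15–07:30, 11:15–18:30, 20:45–21:00.

07:15–07:30, 11:15–18:30, 20:45–21:00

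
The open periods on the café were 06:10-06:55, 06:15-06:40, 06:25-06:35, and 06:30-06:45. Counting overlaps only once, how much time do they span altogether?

Merged: 06:10–06:55.
Length: 45 min.

45 min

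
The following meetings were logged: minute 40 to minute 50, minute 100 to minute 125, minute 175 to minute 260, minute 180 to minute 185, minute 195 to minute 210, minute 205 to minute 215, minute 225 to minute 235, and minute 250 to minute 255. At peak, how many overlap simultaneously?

3

At minute 205, 3 of the intervals are simultaneously active.
No point has more.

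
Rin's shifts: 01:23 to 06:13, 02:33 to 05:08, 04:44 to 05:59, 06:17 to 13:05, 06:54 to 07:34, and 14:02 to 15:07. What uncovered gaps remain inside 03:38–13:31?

06:13–06:17, 13:05–13:31

The merged coverage is 01:23–06:13, 06:17–13:05, 14:02–15:07.
Uncovered inside 03:38–13:31: 06:13–06:17, 13:05–13:31.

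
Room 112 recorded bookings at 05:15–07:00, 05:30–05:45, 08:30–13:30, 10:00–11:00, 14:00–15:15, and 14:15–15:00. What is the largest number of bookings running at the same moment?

2

Sweep endpoints in order; track running count of active intervals.
Peak of 2 reached at 05:30.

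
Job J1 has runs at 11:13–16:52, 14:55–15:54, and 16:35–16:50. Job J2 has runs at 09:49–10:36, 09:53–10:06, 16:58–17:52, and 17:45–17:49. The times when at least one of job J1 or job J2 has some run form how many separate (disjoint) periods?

3

First set merges to 11:13–16:52.
Second set merges to 09:49–10:36, 16:58–17:52.
A ∪ B = 09:49–10:36, 11:13–16:52, 16:58–17:52.
That is 3 disjoint pieces.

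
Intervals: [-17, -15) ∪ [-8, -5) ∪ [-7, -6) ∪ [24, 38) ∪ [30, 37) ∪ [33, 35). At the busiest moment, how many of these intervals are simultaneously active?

Sweep endpoints in order; track running count of active intervals.
Peak of 3 reached at 33.

3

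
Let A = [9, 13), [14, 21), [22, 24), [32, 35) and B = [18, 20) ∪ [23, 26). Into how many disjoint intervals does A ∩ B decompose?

A ∩ B = [18, 20), [23, 24).
That is 2 disjoint pieces.

2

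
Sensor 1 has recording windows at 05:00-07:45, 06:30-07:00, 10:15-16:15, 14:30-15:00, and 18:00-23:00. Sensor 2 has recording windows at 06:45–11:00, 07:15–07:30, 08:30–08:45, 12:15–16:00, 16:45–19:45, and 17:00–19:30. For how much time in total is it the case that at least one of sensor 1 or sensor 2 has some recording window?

17 h 30 min

First set merges to 05:00–07:45, 10:15–16:15, 18:00–23:00.
Second set merges to 06:45–11:00, 12:15–16:00, 16:45–19:45.
A ∪ B = 05:00–16:15, 16:45–23:00.
Total: 11 h 15 min + 6 h 15 min = 17 h 30 min.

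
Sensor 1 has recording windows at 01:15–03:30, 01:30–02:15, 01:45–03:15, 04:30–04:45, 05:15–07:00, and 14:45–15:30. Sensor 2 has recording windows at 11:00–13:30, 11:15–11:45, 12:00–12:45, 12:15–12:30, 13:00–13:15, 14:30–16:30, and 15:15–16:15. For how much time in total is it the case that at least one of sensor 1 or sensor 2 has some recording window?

8 h 45 min

Merge the first list: 01:15–03:30, 04:30–04:45, 05:15–07:00, 14:45–15:30.
Merge the second list: 11:00–13:30, 14:30–16:30.
A ∪ B = 01:15–03:30, 04:30–04:45, 05:15–07:00, 11:00–13:30, 14:30–16:30.
Total: 2 h 15 min + 15 min + 1 h 45 min + 2 h 30 min + 2 h = 8 h 45 min.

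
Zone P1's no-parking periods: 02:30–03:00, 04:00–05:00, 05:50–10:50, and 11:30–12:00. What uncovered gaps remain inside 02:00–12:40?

02:00–02:30, 03:00–04:00, 05:00–05:50, 10:50–11:30, 12:00–12:40

The merged coverage is 02:30–03:00, 04:00–05:00, 05:50–10:50, 11:30–12:00.
Uncovered inside 02:00–12:40: 02:00–02:30, 03:00–04:00, 05:00–05:50, 10:50–11:30, 12:00–12:40.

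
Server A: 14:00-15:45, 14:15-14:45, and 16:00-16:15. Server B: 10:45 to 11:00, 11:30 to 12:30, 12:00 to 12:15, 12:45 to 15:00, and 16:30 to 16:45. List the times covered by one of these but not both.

10:45–11:00, 11:30–12:30, 12:45–14:00, 15:00–15:45, 16:00–16:15, 16:30–16:45

A, merged: 14:00–15:45, 16:00–16:15.
B, merged: 10:45–11:00, 11:30–12:30, 12:45–15:00, 16:30–16:45.
A but not B: 15:00–15:45, 16:00–16:15.
B but not A: 10:45–11:00, 11:30–12:30, 12:45–14:00, 16:30–16:45.
Combining gives A △ B.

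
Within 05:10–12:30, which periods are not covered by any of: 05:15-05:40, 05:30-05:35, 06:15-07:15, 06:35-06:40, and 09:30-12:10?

After merging, the occupied span is 05:15–05:40, 06:15–07:15, 09:30–12:10.
Uncovered inside 05:10–12:30: 05:10–05:15, 05:40–06:15, 07:15–09:30, 12:10–12:30.

05:10–05:15, 05:40–06:15, 07:15–09:30, 12:10–12:30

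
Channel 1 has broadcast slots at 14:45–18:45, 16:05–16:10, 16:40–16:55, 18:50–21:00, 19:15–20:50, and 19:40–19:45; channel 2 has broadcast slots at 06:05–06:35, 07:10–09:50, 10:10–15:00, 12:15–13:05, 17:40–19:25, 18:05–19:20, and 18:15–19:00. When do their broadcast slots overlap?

First set merges to 14:45-18:45, 18:50-21:00.
Second set merges to 06:05-06:35, 07:10-09:50, 10:10-15:00, 17:40-19:25.
14:45-18:45 overlaps B on 14:45-15:00, 17:40-18:45.
18:50-21:00 overlaps B on 18:50-19:25.

14:45-15:00, 17:40-18:45, 18:50-19:25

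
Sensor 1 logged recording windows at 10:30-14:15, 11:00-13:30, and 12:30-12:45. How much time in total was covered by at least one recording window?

3 h 45 min

Merged: 10:30–14:15.
Length: 3 h 45 min.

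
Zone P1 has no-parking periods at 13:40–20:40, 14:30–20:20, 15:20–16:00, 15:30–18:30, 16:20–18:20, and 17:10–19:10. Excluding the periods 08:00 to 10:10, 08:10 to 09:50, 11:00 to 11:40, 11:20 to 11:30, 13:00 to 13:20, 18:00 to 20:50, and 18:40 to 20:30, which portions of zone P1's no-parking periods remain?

First set merges to 13:40–20:40.
Second set merges to 08:00–10:10, 11:00–11:40, 13:00–13:20, 18:00–20:50.
13:40–20:40 minus B → 13:40–18:00.

13:40–18:00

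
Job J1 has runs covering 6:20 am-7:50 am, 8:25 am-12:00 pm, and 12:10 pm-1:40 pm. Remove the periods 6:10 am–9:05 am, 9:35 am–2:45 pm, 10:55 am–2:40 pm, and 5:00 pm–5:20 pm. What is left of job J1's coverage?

9:05 am–9:35 am

Merge the second list: 6:10 am–9:05 am, 9:35 am–2:45 pm, 5:00 pm–5:20 pm.
6:20 am–7:50 am: entirely removed.
8:25 am–12:00 pm \ B = 9:05 am–9:35 am.
12:10 pm–1:40 pm: entirely removed.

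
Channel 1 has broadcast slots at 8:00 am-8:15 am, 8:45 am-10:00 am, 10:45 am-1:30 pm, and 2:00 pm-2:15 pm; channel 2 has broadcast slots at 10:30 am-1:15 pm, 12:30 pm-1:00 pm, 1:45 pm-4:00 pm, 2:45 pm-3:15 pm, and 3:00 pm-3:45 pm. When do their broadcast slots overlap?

10:45 am-1:15 pm, 2:00 pm-2:15 pm

Merge the second list: 10:30 am-1:15 pm, 1:45 pm-4:00 pm.
8:00 am-8:15 am falls entirely outside B.
8:45 am-10:00 am falls entirely outside B.
10:45 am-1:30 pm overlaps B on 10:45 am-1:15 pm.
2:00 pm-2:15 pm overlaps B on 2:00 pm-2:15 pm.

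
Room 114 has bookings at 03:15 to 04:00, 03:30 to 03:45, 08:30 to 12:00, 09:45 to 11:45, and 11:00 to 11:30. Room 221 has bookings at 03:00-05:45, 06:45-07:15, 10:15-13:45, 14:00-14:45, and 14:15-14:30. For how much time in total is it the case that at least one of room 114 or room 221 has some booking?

First set merges to 03:15–04:00, 08:30–12:00.
Second set merges to 03:00–05:45, 06:45–07:15, 10:15–13:45, 14:00–14:45.
A ∪ B = 03:00–05:45, 06:45–07:15, 08:30–13:45, 14:00–14:45.
Total: 2 h 45 min + 30 min + 5 h 15 min + 45 min = 9 h 15 min.

9 h 15 min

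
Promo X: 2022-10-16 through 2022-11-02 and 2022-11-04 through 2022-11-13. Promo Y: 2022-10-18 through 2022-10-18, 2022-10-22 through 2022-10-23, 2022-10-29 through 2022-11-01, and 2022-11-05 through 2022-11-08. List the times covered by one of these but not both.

2022-10-16 through 2022-10-17, 2022-10-19 through 2022-10-21, 2022-10-24 through 2022-10-28, 2022-11-02 through 2022-11-02, 2022-11-04 through 2022-11-04, 2022-11-09 through 2022-11-13

A \ B = 2022-10-16 through 2022-10-17, 2022-10-19 through 2022-10-21, 2022-10-24 through 2022-10-28, 2022-11-02 through 2022-11-02, 2022-11-04 through 2022-11-04, 2022-11-09 through 2022-11-13.
B \ A = none.
Union of the two gives the symmetric difference.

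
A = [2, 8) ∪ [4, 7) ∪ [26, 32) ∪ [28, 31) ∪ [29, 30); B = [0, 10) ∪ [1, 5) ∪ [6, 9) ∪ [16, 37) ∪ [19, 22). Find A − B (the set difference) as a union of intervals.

Merge the first list: [2, 8), [26, 32).
Merge the second list: [0, 10), [16, 37).
[2, 8): fully covered by B → removed.
[26, 32): fully covered by B → removed.

none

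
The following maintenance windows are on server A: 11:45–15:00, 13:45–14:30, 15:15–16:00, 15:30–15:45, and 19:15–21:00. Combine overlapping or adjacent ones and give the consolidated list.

13:45-14:30 overlaps/touches 11:45-15:00 → extend to 11:45-15:00.
15:15-16:00 is disjoint → start new block.
15:30-15:45 overlaps/touches 15:15-16:00 → extend to 15:15-16:00.
19:15-21:00 is disjoint → start new block.

11:45-15:00, 15:15-16:00, 19:15-21:00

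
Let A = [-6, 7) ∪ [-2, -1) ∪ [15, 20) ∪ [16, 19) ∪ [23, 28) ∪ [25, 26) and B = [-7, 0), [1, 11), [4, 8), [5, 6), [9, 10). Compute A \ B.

A, merged: [-6, 7), [15, 20), [23, 28).
B, merged: [-7, 0), [1, 11).
[-6, 7) minus B → [0, 1).
[15, 20): no B overlap → unchanged.
[23, 28): no B overlap → unchanged.

[0, 1) ∪ [15, 20) ∪ [23, 28)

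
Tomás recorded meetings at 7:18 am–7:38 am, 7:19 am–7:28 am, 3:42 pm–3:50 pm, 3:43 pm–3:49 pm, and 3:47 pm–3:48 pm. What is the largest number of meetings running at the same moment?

Walk the sorted start/end points keeping a running depth.
The depth first hits 3 at 3:47 pm.

3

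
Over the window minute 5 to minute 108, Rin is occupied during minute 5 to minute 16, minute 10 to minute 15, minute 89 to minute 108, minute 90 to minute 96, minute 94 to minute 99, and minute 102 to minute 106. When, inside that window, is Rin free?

minute 16 to minute 89

The merged coverage is minute 5 to minute 16, minute 89 to minute 108.
Gaps within minute 5 to minute 108: minute 16 to minute 89.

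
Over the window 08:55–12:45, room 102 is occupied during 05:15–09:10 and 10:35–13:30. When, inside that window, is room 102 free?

09:10-10:35

Covered (merged): 05:15-09:10, 10:35-13:30.
Gaps within 08:55-12:45: 09:10-10:35.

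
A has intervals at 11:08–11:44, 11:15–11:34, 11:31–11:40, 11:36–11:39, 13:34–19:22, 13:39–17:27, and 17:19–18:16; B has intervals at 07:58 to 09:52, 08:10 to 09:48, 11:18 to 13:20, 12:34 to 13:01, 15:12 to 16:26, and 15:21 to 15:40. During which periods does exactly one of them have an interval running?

Merge the first list: 11:08–11:44, 13:34–19:22.
Merge the second list: 07:58–09:52, 11:18–13:20, 15:12–16:26.
Only in the first: 11:08–11:18, 13:34–15:12, 16:26–19:22.
Only in the second: 07:58–09:52, 11:44–13:20.
Together these are the periods covered by exactly one.

07:58–09:52, 11:08–11:18, 11:44–13:20, 13:34–15:12, 16:26–19:22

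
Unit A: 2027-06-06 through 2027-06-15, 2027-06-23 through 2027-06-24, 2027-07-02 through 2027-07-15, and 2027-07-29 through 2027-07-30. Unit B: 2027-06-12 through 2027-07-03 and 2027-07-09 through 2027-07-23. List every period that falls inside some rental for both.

2027-06-12 through 2027-06-15, 2027-06-23 through 2027-06-24, 2027-07-02 through 2027-07-03, 2027-07-09 through 2027-07-15

2027-06-06 through 2027-06-15 overlaps B on 2027-06-12 through 2027-06-15.
2027-06-23 through 2027-06-24 overlaps B on 2027-06-23 through 2027-06-24.
2027-07-02 through 2027-07-15 overlaps B on 2027-07-02 through 2027-07-03, 2027-07-09 through 2027-07-15.
2027-07-29 through 2027-07-30 falls entirely outside B.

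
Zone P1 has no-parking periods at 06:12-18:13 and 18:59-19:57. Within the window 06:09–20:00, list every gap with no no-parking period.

06:09–06:12, 18:13–18:59, 19:57–20:00

The merged coverage is 06:12–18:13, 18:59–19:57.
Uncovered inside 06:09–20:00: 06:09–06:12, 18:13–18:59, 19:57–20:00.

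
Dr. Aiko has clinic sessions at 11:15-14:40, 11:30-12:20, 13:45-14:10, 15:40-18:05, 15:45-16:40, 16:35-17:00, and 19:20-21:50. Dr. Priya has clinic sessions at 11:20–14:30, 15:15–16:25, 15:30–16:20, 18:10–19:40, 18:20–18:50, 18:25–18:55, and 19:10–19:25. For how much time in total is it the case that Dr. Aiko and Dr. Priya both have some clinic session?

First set merges to 11:15–14:40, 15:40–18:05, 19:20–21:50.
Second set merges to 11:20–14:30, 15:15–16:25, 18:10–19:40.
A ∩ B = 11:20–14:30, 15:40–16:25, 19:20–19:40.
Total: 3 h 10 min + 45 min + 20 min = 4 h 15 min.

4 h 15 min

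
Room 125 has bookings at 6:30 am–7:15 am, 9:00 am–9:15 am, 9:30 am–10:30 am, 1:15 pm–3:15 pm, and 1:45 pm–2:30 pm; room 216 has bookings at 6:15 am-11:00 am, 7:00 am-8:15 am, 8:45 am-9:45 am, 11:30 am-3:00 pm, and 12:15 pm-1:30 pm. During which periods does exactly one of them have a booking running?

First set merges to 6:30 am–7:15 am, 9:00 am–9:15 am, 9:30 am–10:30 am, 1:15 pm–3:15 pm.
Second set merges to 6:15 am–11:00 am, 11:30 am–3:00 pm.
A \ B = 3:00 pm–3:15 pm.
B \ A = 6:15 am–6:30 am, 7:15 am–9:00 am, 9:15 am–9:30 am, 10:30 am–11:00 am, 11:30 am–1:15 pm.
Union of the two gives the symmetric difference.

6:15 am–6:30 am, 7:15 am–9:00 am, 9:15 am–9:30 am, 10:30 am–11:00 am, 11:30 am–1:15 pm, 3:00 pm–3:15 pm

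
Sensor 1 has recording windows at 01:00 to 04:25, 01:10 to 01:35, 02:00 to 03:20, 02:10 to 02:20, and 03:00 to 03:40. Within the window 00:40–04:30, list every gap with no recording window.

After merging, the occupied span is 01:00-04:25.
Gaps within 00:40-04:30: 00:40-01:00, 04:25-04:30.

00:40-01:00, 04:25-04:30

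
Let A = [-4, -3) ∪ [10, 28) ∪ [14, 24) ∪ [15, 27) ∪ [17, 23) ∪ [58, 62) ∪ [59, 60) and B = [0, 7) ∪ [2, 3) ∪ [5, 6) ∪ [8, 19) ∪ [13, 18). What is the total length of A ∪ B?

32

A, merged: [-4, -3), [10, 28), [58, 62).
B, merged: [0, 7), [8, 19).
A ∪ B = [-4, -3), [0, 7), [8, 28), [58, 62).
Total: 1 + 7 + 20 + 4 = 32.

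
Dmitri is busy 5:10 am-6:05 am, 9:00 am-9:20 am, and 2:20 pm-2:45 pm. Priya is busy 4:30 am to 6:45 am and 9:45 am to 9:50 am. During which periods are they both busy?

5:10 am–6:05 am meets the second set on 5:10 am–6:05 am.
9:00 am–9:20 am: no overlap with the second set.
2:20 pm–2:45 pm: no overlap with the second set.

5:10 am–6:05 am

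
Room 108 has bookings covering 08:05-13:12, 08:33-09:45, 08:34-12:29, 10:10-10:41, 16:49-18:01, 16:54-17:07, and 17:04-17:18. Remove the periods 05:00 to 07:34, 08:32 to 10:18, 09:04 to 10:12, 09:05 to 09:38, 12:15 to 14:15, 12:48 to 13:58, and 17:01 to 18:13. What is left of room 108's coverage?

08:05–08:32, 10:18–12:15, 16:49–17:01

First set merges to 08:05–13:12, 16:49–18:01.
Second set merges to 05:00–07:34, 08:32–10:18, 12:15–14:15, 17:01–18:13.
08:05–13:12 \ B = 08:05–08:32, 10:18–12:15.
16:49–18:01 \ B = 16:49–17:01.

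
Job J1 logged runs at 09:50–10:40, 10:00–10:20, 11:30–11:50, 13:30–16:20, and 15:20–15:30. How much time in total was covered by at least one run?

Merged: 09:50–10:40, 11:30–11:50, 13:30–16:20.
Lengths: 50 min + 20 min + 2 h 50 min = 4 h.

4 h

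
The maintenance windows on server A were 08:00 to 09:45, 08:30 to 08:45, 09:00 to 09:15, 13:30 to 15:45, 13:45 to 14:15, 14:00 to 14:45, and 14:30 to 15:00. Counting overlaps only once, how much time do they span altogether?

4 h

Merged: 08:00–09:45, 13:30–15:45.
Lengths: 1 h 45 min + 2 h 15 min = 4 h.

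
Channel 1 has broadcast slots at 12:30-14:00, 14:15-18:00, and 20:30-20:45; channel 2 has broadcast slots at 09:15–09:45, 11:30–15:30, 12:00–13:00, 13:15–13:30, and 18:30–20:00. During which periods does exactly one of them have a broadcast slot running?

09:15–09:45, 11:30–12:30, 14:00–14:15, 15:30–18:00, 18:30–20:00, 20:30–20:45

Merge the second list: 09:15–09:45, 11:30–15:30, 18:30–20:00.
A but not B: 15:30–18:00, 20:30–20:45.
B but not A: 09:15–09:45, 11:30–12:30, 14:00–14:15, 18:30–20:00.
Combining gives A △ B.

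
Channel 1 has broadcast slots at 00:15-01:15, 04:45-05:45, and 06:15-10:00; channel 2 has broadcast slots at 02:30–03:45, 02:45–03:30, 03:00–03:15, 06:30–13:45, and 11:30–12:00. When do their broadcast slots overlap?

06:30–10:00

B, merged: 02:30–03:45, 06:30–13:45.
00:15–01:15 meets no B interval.
04:45–05:45 meets no B interval.
06:15–10:00 ∩ B → 06:30–10:00.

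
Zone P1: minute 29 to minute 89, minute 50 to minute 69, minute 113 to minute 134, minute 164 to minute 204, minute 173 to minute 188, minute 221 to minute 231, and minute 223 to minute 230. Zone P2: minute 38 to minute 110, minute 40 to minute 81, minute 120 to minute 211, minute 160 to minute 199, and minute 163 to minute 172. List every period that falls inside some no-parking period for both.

minute 38 to minute 89, minute 120 to minute 134, minute 164 to minute 204

A, merged: minute 29 to minute 89, minute 113 to minute 134, minute 164 to minute 204, minute 221 to minute 231.
B, merged: minute 38 to minute 110, minute 120 to minute 211.
minute 29 to minute 89 ∩ B → minute 38 to minute 89.
minute 113 to minute 134 ∩ B → minute 120 to minute 134.
minute 164 to minute 204 ∩ B → minute 164 to minute 204.
minute 221 to minute 231 meets no B interval.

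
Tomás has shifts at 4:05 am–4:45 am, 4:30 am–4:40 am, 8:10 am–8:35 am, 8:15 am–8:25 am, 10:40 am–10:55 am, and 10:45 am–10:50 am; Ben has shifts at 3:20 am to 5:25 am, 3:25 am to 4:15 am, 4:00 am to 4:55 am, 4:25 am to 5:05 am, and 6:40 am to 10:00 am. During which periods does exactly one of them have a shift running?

A, merged: 4:05 am–4:45 am, 8:10 am–8:35 am, 10:40 am–10:55 am.
B, merged: 3:20 am–5:25 am, 6:40 am–10:00 am.
Only in the first: 10:40 am–10:55 am.
Only in the second: 3:20 am–4:05 am, 4:45 am–5:25 am, 6:40 am–8:10 am, 8:35 am–10:00 am.
Together these are the periods covered by exactly one.

3:20 am–4:05 am, 4:45 am–5:25 am, 6:40 am–8:10 am, 8:35 am–10:00 am, 10:40 am–10:55 am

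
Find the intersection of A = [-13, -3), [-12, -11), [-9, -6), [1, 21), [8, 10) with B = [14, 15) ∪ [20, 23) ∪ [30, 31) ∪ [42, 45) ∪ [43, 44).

First set merges to [-13, -3), [1, 21).
Second set merges to [14, 15), [20, 23), [30, 31), [42, 45).
[-13, -3): no overlap with the second set.
[1, 21) meets the second set on [14, 15), [20, 21).

[14, 15) ∪ [20, 21)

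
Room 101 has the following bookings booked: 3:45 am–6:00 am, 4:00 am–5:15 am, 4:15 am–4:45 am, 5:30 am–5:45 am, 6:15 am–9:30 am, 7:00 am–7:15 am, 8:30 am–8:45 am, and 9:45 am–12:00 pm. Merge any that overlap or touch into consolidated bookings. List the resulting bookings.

3:45 am-6:00 am, 6:15 am-9:30 am, 9:45 am-12:00 pm

4:00 am-5:15 am overlaps/touches 3:45 am-6:00 am → extend to 3:45 am-6:00 am.
4:15 am-4:45 am overlaps/touches 3:45 am-6:00 am → extend to 3:45 am-6:00 am.
5:30 am-5:45 am overlaps/touches 3:45 am-6:00 am → extend to 3:45 am-6:00 am.
6:15 am-9:30 am is disjoint → start new block.
7:00 am-7:15 am overlaps/touches 6:15 am-9:30 am → extend to 6:15 am-9:30 am.
8:30 am-8:45 am overlaps/touches 6:15 am-9:30 am → extend to 6:15 am-9:30 am.
9:45 am-12:00 pm is disjoint → start new block.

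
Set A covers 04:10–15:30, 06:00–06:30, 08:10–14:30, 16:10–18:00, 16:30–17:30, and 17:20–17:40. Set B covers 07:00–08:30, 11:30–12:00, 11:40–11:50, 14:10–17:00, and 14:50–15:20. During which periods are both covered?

07:00–08:30, 11:30–12:00, 14:10–15:30, 16:10–17:00

Merge the first list: 04:10–15:30, 16:10–18:00.
Merge the second list: 07:00–08:30, 11:30–12:00, 14:10–17:00.
04:10–15:30 ∩ B → 07:00–08:30, 11:30–12:00, 14:10–15:30.
16:10–18:00 ∩ B → 16:10–17:00.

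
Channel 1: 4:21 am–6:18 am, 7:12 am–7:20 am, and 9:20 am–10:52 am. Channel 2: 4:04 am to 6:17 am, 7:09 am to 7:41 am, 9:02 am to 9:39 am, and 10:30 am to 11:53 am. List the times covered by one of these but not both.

4:04 am–4:21 am, 6:17 am–6:18 am, 7:09 am–7:12 am, 7:20 am–7:41 am, 9:02 am–9:20 am, 9:39 am–10:30 am, 10:52 am–11:53 am

A \ B = 6:17 am–6:18 am, 9:39 am–10:30 am.
B \ A = 4:04 am–4:21 am, 7:09 am–7:12 am, 7:20 am–7:41 am, 9:02 am–9:20 am, 10:52 am–11:53 am.
Union of the two gives the symmetric difference.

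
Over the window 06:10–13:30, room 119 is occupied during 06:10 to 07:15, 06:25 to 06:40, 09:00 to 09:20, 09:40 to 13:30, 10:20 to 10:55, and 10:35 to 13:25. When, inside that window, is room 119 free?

Covered (merged): 06:10–07:15, 09:00–09:20, 09:40–13:30.
Gaps within 06:10–13:30: 07:15–09:00, 09:20–09:40.

07:15–09:00, 09:20–09:40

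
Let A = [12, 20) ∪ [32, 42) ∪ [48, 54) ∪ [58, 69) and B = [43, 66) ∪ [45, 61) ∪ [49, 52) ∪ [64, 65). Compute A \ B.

Second set merges to [43, 66).
[12, 20): nothing removed.
[32, 42): nothing removed.
[48, 54): entirely removed.
[58, 69) \ B = [66, 69).

[12, 20) ∪ [32, 42) ∪ [66, 69)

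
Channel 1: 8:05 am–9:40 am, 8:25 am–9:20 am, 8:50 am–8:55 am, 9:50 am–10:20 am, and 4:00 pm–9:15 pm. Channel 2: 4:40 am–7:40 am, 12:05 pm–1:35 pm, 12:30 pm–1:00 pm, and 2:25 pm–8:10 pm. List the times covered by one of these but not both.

First set merges to 8:05 am–9:40 am, 9:50 am–10:20 am, 4:00 pm–9:15 pm.
Second set merges to 4:40 am–7:40 am, 12:05 pm–1:35 pm, 2:25 pm–8:10 pm.
A but not B: 8:05 am–9:40 am, 9:50 am–10:20 am, 8:10 pm–9:15 pm.
B but not A: 4:40 am–7:40 am, 12:05 pm–1:35 pm, 2:25 pm–4:00 pm.
Combining gives A △ B.

4:40 am–7:40 am, 8:05 am–9:40 am, 9:50 am–10:20 am, 12:05 pm–1:35 pm, 2:25 pm–4:00 pm, 8:10 pm–9:15 pm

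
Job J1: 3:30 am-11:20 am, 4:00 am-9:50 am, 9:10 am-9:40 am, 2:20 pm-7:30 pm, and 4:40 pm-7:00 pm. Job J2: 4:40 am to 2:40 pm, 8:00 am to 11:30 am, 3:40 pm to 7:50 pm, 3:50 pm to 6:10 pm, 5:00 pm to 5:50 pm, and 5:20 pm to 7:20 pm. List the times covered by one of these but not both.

3:30 am-4:40 am, 11:20 am-2:20 pm, 2:40 pm-3:40 pm, 7:30 pm-7:50 pm

A, merged: 3:30 am-11:20 am, 2:20 pm-7:30 pm.
B, merged: 4:40 am-2:40 pm, 3:40 pm-7:50 pm.
A \ B = 3:30 am-4:40 am, 2:40 pm-3:40 pm.
B \ A = 11:20 am-2:20 pm, 7:30 pm-7:50 pm.
Union of the two gives the symmetric difference.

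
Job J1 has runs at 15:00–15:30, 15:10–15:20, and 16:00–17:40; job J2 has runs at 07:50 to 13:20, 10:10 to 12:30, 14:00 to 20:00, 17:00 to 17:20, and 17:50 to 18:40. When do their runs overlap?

Merge the first list: 15:00-15:30, 16:00-17:40.
Merge the second list: 07:50-13:20, 14:00-20:00.
15:00-15:30 meets the second set on 15:00-15:30.
16:00-17:40 meets the second set on 16:00-17:40.

15:00-15:30, 16:00-17:40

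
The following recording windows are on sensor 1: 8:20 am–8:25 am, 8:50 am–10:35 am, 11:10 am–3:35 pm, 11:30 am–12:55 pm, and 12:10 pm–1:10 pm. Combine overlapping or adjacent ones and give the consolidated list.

8:50 am–10:35 am is disjoint → start new block.
11:10 am–3:35 pm is disjoint → start new block.
11:30 am–12:55 pm overlaps/touches 11:10 am–3:35 pm → extend to 11:10 am–3:35 pm.
12:10 pm–1:10 pm overlaps/touches 11:10 am–3:35 pm → extend to 11:10 am–3:35 pm.

8:20 am–8:25 am, 8:50 am–10:35 am, 11:10 am–3:35 pm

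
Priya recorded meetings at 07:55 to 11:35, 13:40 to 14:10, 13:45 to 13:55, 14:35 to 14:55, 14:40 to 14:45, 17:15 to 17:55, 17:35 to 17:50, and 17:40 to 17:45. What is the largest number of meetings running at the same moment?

3

At 17:40, 3 of the intervals are simultaneously active.
No point has more.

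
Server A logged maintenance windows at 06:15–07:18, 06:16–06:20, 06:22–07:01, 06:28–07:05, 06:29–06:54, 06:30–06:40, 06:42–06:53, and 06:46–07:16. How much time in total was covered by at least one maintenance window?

1 h 3 min

Merged: 06:15–07:18.
Length: 1 h 3 min.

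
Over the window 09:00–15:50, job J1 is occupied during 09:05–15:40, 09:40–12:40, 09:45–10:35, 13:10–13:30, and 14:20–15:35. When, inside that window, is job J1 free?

09:00–09:05, 15:40–15:50

The merged coverage is 09:05–15:40.
Uncovered inside 09:00–15:50: 09:00–09:05, 15:40–15:50.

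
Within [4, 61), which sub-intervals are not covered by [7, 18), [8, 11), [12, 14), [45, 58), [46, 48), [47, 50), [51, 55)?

Covered (merged): [7, 18), [45, 58).
Complement within [4, 61): [4, 7), [18, 45), [58, 61).

[4, 7) ∪ [18, 45) ∪ [58, 61)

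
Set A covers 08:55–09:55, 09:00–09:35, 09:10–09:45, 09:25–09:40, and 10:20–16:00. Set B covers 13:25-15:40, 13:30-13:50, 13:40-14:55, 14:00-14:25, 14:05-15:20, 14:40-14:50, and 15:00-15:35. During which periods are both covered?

Merge the first list: 08:55–09:55, 10:20–16:00.
Merge the second list: 13:25–15:40.
08:55–09:55 falls entirely outside B.
10:20–16:00 overlaps B on 13:25–15:40.

13:25–15:40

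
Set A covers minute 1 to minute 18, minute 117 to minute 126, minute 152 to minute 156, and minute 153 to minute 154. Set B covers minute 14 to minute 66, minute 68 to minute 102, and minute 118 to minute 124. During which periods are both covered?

minute 14 to minute 18, minute 118 to minute 124

Merge the first list: minute 1 to minute 18, minute 117 to minute 126, minute 152 to minute 156.
minute 1 to minute 18 ∩ B → minute 14 to minute 18.
minute 117 to minute 126 ∩ B → minute 118 to minute 124.
minute 152 to minute 156 meets no B interval.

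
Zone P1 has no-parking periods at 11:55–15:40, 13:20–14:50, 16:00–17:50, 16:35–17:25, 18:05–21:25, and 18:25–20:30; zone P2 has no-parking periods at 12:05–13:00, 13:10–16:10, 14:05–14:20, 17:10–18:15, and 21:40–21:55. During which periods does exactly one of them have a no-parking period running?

First set merges to 11:55–15:40, 16:00–17:50, 18:05–21:25.
Second set merges to 12:05–13:00, 13:10–16:10, 17:10–18:15, 21:40–21:55.
A but not B: 11:55–12:05, 13:00–13:10, 16:10–17:10, 18:15–21:25.
B but not A: 15:40–16:00, 17:50–18:05, 21:40–21:55.
Combining gives A △ B.

11:55–12:05, 13:00–13:10, 15:40–16:00, 16:10–17:10, 17:50–18:05, 18:15–21:25, 21:40–21:55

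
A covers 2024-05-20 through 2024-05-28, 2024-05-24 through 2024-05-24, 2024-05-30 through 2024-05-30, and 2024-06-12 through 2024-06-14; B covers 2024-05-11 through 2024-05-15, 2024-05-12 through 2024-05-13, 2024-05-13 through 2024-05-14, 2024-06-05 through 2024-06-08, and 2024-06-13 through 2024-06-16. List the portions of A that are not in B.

2024-05-20 through 2024-05-28, 2024-05-30 through 2024-05-30, 2024-06-12 through 2024-06-12

Merge the first list: 2024-05-20 through 2024-05-28, 2024-05-30 through 2024-05-30, 2024-06-12 through 2024-06-14.
Merge the second list: 2024-05-11 through 2024-05-15, 2024-06-05 through 2024-06-08, 2024-06-13 through 2024-06-16.
2024-05-20 through 2024-05-28: nothing removed.
2024-05-30 through 2024-05-30: nothing removed.
2024-06-12 through 2024-06-14 \ B = 2024-06-12 through 2024-06-12.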